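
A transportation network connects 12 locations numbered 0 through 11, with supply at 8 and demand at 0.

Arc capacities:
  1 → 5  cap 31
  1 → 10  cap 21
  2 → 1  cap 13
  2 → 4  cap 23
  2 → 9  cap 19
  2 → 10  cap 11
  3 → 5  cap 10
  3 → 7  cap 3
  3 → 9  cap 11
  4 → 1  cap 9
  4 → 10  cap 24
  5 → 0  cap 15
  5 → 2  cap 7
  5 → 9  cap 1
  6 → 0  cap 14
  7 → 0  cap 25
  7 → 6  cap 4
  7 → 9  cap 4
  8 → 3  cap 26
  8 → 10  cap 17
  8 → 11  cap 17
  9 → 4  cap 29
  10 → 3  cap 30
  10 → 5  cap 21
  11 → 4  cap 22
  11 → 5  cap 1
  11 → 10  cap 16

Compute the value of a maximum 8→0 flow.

augment #1: 8→3→5→0 bottleneck 10, total now 10
augment #2: 8→3→7→0 bottleneck 3, total now 13
augment #3: 8→10→5→0 bottleneck 5, total now 18

Maximum flow value: 18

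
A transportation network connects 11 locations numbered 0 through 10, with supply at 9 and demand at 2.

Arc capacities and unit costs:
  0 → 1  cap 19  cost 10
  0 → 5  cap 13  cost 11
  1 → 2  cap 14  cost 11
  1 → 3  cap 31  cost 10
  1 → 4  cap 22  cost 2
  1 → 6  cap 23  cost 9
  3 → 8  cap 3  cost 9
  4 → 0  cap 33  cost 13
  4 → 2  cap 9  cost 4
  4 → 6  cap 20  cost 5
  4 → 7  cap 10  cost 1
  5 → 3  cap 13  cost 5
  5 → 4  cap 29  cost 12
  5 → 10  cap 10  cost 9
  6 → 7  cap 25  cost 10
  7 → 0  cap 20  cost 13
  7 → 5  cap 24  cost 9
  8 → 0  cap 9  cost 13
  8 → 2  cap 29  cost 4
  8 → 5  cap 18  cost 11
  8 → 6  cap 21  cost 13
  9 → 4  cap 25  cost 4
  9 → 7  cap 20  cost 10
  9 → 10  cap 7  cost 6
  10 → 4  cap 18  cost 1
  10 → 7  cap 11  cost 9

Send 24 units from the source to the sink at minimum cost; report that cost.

Minimum cost for 24 units: 624

shortest-cost path #1: 9→4→2 push 9 @ unit cost 8 (adds 72)
shortest-cost path #2: 9→4→7→5→3→8→2 push 3 @ unit cost 32 (adds 96)
shortest-cost path #3: 9→4→0→1→2 push 12 @ unit cost 38 (adds 456)
total cost = 624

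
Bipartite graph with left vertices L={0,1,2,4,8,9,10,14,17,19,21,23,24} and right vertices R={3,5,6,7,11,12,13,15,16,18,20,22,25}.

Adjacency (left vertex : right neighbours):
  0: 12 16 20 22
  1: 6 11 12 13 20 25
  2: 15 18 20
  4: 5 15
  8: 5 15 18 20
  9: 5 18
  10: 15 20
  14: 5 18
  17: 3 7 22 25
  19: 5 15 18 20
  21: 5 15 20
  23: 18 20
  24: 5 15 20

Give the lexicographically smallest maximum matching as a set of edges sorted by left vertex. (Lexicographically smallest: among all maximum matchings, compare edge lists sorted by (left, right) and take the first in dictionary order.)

|M| = 7 (so the lex-smallest maximum matching has 7 edges)
process left vertices in ascending order; for each, take the smallest-labelled available neighbour that still permits 7 edges overall, or leave it unmatched if none does
lex-smallest matching: {0-12, 1-6, 2-15, 4-5, 8-18, 10-20, 17-3}

Lex-smallest maximum matching: {(0,12), (1,6), (2,15), (4,5), (8,18), (10,20), (17,3)}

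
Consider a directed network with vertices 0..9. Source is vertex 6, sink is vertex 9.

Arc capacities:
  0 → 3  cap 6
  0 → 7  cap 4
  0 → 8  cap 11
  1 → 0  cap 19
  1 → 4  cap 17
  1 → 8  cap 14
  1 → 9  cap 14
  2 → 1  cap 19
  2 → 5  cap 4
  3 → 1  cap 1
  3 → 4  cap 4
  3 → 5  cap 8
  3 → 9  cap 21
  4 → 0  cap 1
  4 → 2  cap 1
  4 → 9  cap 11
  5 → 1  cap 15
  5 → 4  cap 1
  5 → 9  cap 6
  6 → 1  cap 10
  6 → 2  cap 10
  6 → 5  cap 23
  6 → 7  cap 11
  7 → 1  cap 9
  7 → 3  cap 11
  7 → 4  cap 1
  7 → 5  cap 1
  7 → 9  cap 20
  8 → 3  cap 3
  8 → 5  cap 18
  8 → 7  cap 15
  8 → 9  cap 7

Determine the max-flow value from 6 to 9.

Maximum flow value: 53

augment #1: 6→1→9 bottleneck 10, total now 10
augment #2: 6→5→9 bottleneck 6, total now 16
augment #3: 6→7→9 bottleneck 11, total now 27
augment #4: 6→2→1→9 bottleneck 4, total now 31
augment #5: 6→5→4→9 bottleneck 1, total now 32
augment #6: 6→2→1→4→9 bottleneck 6, total now 38
augment #7: 6→5→1→4→9 bottleneck 4, total now 42
augment #8: 6→5→1→8→9 bottleneck 7, total now 49
augment #9: 6→5→1→0→3→9 bottleneck 4, total now 53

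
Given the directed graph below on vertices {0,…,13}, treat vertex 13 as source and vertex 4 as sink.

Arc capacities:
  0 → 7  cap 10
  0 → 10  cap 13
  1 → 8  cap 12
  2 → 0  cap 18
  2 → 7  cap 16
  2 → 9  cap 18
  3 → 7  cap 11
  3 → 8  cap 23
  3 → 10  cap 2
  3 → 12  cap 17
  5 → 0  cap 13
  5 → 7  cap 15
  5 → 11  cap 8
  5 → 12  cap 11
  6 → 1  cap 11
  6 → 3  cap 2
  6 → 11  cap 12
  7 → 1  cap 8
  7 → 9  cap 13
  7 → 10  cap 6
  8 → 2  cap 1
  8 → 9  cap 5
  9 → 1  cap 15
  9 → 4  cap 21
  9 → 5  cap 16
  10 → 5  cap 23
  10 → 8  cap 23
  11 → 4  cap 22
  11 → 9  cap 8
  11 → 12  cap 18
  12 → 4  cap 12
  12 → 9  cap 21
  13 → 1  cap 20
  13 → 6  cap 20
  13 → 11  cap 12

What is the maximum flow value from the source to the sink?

augment #1: 13→11→4 bottleneck 12, total now 12
augment #2: 13→6→11→4 bottleneck 10, total now 22
augment #3: 13→1→8→9→4 bottleneck 5, total now 27
augment #4: 13→6→3→12→4 bottleneck 2, total now 29
augment #5: 13→6→11→9→4 bottleneck 2, total now 31
augment #6: 13→1→8→2→9→4 bottleneck 1, total now 32

Maximum flow value: 32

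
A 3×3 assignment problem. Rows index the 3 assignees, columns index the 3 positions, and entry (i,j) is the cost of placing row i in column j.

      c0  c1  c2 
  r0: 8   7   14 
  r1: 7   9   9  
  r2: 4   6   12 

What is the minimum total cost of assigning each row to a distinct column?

Minimum assignment cost: 20

optimal assignment: row0→col1 (cost 7), row1→col2 (cost 9), row2→col0 (cost 4)
total = 7 + 9 + 4 = 20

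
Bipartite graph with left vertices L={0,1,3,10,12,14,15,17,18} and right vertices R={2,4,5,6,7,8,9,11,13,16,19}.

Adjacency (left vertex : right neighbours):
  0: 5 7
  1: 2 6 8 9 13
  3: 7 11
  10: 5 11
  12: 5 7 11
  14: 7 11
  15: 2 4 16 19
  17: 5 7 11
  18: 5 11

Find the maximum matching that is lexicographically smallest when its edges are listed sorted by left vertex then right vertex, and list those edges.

|M| = 5 (so the lex-smallest maximum matching has 5 edges)
process left vertices in ascending order; for each, take the smallest-labelled available neighbour that still permits 5 edges overall, or leave it unmatched if none does
lex-smallest matching: {0-5, 1-2, 3-7, 10-11, 15-4}

Lex-smallest maximum matching: {(0,5), (1,2), (3,7), (10,11), (15,4)}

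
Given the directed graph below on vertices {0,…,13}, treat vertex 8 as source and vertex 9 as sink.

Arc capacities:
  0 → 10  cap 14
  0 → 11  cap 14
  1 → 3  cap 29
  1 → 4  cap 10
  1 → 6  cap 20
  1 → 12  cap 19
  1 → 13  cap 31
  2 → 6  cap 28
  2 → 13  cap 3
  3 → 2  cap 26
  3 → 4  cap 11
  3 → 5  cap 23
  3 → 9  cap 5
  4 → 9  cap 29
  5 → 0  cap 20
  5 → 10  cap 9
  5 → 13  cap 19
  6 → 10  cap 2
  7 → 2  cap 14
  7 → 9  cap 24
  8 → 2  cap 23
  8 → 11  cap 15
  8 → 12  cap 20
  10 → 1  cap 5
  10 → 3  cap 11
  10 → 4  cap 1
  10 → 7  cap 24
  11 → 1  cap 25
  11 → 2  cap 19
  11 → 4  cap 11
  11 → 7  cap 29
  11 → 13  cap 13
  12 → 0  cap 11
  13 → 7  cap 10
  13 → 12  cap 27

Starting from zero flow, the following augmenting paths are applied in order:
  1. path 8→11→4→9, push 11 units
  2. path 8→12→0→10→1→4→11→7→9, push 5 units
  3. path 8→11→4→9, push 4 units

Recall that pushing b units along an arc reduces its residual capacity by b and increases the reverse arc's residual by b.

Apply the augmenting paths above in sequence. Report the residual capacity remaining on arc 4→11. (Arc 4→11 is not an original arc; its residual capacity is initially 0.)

Residual capacity of (4,11): 10

after path 1 (8→11→4→9, push 11): res(4,11)=11
after path 2 (8→12→0→10→1→4→11→7→9, push 5): res(4,11)=6
after path 3 (8→11→4→9, push 4): res(4,11)=10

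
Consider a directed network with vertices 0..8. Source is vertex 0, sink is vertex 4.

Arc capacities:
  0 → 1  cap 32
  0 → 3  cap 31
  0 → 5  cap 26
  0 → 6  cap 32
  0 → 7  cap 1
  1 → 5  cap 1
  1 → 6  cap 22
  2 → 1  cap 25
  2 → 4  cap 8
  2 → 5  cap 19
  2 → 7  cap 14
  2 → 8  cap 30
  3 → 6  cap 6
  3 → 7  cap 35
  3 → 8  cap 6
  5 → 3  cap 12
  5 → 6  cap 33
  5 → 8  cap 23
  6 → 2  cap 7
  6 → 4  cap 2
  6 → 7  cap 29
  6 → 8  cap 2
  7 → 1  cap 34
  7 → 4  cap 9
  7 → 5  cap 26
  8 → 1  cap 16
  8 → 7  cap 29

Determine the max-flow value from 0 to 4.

augment #1: 0→6→4 bottleneck 2, total now 2
augment #2: 0→7→4 bottleneck 1, total now 3
augment #3: 0→3→7→4 bottleneck 8, total now 11
augment #4: 0→6→2→4 bottleneck 7, total now 18

Maximum flow value: 18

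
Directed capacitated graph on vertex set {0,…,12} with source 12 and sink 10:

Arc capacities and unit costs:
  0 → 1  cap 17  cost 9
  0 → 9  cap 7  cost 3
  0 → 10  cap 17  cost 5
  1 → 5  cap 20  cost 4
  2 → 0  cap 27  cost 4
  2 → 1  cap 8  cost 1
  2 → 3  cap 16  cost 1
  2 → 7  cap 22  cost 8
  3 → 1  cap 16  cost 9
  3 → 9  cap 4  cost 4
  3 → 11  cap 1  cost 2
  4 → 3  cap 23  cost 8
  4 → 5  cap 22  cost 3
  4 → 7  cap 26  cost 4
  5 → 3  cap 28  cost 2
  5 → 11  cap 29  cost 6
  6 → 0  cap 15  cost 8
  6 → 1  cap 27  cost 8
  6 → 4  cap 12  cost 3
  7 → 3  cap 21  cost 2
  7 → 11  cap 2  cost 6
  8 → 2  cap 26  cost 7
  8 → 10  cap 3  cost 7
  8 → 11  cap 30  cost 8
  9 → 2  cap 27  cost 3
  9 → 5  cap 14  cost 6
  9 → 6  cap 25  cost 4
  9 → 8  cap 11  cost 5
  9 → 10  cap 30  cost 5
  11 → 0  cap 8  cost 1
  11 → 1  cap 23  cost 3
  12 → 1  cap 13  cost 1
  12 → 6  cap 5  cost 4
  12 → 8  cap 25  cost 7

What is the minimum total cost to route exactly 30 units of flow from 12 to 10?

shortest-cost path #1: 12→8→10 push 3 @ unit cost 14 (adds 42)
shortest-cost path #2: 12→1→5→3→11→0→10 push 1 @ unit cost 15 (adds 15)
shortest-cost path #3: 12→1→5→3→9→10 push 4 @ unit cost 16 (adds 64)
shortest-cost path #4: 12→6→0→10 push 5 @ unit cost 17 (adds 85)
shortest-cost path #5: 12→1→5→11→0→10 push 7 @ unit cost 17 (adds 119)
shortest-cost path #6: 12→8→2→0→10 push 4 @ unit cost 23 (adds 92)
shortest-cost path #7: 12→8→2→0→9→10 push 6 @ unit cost 26 (adds 156)
total cost = 573

Minimum cost for 30 units: 573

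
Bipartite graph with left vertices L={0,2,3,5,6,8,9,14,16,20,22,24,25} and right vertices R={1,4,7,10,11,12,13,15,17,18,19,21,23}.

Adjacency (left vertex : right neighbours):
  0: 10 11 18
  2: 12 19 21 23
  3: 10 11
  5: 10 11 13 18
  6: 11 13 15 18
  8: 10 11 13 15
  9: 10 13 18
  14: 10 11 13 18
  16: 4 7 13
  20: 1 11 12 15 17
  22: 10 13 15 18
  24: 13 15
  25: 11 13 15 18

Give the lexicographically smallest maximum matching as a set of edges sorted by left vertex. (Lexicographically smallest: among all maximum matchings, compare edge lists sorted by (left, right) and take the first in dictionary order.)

|M| = 8 (so the lex-smallest maximum matching has 8 edges)
process left vertices in ascending order; for each, take the smallest-labelled available neighbour that still permits 8 edges overall, or leave it unmatched if none does
lex-smallest matching: {0-10, 2-12, 3-11, 5-13, 6-15, 9-18, 16-4, 20-1}

Lex-smallest maximum matching: {(0,10), (2,12), (3,11), (5,13), (6,15), (9,18), (16,4), (20,1)}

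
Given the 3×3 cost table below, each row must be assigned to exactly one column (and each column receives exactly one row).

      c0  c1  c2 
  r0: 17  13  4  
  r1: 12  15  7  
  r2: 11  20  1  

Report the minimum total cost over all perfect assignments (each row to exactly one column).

Minimum assignment cost: 26

optimal assignment: row0→col1 (cost 13), row1→col0 (cost 12), row2→col2 (cost 1)
total = 13 + 12 + 1 = 26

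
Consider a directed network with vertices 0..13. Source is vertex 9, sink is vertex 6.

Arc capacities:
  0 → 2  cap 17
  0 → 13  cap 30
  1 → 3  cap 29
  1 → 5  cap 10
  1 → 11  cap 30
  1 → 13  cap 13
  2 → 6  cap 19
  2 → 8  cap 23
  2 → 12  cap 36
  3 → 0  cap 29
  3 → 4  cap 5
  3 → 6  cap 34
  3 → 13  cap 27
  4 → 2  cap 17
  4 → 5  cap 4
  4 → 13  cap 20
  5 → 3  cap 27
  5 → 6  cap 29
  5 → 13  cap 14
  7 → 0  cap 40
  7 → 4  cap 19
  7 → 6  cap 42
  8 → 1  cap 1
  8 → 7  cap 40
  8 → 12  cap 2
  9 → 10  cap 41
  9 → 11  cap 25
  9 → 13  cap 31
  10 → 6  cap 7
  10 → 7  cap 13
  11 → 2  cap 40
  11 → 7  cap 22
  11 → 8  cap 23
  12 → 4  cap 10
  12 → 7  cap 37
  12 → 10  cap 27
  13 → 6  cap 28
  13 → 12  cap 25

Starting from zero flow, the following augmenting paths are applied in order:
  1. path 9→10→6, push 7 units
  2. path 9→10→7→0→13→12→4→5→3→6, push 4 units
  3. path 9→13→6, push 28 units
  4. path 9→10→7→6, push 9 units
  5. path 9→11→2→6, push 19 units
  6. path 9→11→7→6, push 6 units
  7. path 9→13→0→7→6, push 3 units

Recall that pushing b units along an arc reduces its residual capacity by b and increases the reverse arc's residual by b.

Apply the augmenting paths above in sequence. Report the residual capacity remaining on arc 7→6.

Residual capacity of (7,6): 24

after path 1 (9→10→6, push 7): res(7,6)=42
after path 2 (9→10→7→0→13→12→4→5→3→6, push 4): res(7,6)=42
after path 3 (9→13→6, push 28): res(7,6)=42
after path 4 (9→10→7→6, push 9): res(7,6)=33
after path 5 (9→11→2→6, push 19): res(7,6)=33
after path 6 (9→11→7→6, push 6): res(7,6)=27
after path 7 (9→13→0→7→6, push 3): res(7,6)=24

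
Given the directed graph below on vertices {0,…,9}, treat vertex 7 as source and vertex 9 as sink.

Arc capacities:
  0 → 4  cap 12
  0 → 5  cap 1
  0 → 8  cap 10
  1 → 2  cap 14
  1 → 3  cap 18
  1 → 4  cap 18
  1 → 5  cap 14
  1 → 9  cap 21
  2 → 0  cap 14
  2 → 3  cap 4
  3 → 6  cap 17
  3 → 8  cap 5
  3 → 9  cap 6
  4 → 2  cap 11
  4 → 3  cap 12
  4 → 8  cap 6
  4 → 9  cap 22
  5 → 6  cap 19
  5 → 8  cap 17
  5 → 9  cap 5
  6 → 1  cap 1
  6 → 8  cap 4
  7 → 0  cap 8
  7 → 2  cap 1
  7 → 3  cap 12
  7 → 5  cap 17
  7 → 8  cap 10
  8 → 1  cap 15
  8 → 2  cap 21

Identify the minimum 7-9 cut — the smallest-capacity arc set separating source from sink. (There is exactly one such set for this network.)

augment #1: 7→3→9 push 6
augment #2: 7→5→9 push 5
augment #3: 7→0→4→9 push 8
augment #4: 7→8→1→9 push 10
augment #5: 7→2→0→4→9 push 1
augment #6: 7→3→6→1→9 push 1
augment #7: 7→3→8→1→9 push 5
augment #8: 7→5→8→2→0→4→9 push 3
max flow = 39; residual-reachable set from 7 gives S-side
cut edges (S→T): {(0,4), (3,9), (5,9), (6,1), (8,1)} total cap 39

Min-cut arcs: {(0,4), (3,9), (5,9), (6,1), (8,1)} (total capacity 39)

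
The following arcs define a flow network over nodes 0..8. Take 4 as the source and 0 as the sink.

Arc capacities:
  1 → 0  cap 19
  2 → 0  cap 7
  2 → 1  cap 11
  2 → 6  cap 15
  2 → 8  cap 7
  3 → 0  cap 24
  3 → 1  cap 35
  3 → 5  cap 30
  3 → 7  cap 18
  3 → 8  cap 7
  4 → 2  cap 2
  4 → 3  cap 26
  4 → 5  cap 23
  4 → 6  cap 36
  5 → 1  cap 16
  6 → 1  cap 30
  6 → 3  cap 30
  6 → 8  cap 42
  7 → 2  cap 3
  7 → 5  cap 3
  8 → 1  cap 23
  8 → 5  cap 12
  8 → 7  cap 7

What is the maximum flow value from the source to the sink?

augment #1: 4→2→0 bottleneck 2, total now 2
augment #2: 4→3→0 bottleneck 24, total now 26
augment #3: 4→3→1→0 bottleneck 2, total now 28
augment #4: 4→5→1→0 bottleneck 16, total now 44
augment #5: 4→6→1→0 bottleneck 1, total now 45
augment #6: 4→6→3→7→2→0 bottleneck 3, total now 48

Maximum flow value: 48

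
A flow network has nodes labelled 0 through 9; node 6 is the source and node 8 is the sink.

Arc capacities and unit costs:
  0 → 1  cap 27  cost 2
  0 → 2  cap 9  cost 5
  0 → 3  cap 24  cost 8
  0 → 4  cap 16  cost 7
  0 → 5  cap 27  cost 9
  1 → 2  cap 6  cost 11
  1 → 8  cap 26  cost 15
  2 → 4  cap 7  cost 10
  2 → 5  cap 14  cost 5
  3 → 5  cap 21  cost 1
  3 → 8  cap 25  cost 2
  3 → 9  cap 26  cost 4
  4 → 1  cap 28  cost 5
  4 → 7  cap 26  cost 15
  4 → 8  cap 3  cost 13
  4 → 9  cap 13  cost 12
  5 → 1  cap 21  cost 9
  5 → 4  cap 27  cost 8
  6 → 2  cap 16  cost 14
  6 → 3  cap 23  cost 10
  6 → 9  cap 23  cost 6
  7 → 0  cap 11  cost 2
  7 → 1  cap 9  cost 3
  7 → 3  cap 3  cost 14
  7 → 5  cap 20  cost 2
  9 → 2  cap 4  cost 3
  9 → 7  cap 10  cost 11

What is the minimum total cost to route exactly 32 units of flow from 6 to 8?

Minimum cost for 32 units: 570

shortest-cost path #1: 6→3→8 push 23 @ unit cost 12 (adds 276)
shortest-cost path #2: 6→9→7→0→3→8 push 2 @ unit cost 29 (adds 58)
shortest-cost path #3: 6→9→2→4→8 push 3 @ unit cost 32 (adds 96)
shortest-cost path #4: 6→9→7→1→8 push 4 @ unit cost 35 (adds 140)
total cost = 570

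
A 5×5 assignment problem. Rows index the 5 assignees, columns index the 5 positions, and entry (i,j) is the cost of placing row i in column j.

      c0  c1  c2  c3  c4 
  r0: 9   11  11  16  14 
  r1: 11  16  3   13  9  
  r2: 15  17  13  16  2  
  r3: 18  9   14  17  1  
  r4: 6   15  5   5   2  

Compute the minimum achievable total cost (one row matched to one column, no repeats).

optimal assignment: row0→col0 (cost 9), row1→col2 (cost 3), row2→col4 (cost 2), row3→col1 (cost 9), row4→col3 (cost 5)
total = 9 + 3 + 2 + 9 + 5 = 28

Minimum assignment cost: 28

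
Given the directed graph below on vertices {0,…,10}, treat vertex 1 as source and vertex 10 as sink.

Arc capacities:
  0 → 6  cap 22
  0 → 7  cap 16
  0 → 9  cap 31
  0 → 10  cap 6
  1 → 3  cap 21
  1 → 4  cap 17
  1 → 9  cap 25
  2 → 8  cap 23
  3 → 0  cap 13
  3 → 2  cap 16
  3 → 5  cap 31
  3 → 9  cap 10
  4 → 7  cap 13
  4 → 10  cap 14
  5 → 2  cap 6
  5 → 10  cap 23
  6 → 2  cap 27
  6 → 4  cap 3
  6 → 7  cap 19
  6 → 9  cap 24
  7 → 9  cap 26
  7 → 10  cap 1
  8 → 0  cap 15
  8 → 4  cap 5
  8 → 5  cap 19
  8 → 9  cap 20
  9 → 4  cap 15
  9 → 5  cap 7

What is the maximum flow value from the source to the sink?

augment #1: 1→4→10 bottleneck 14, total now 14
augment #2: 1→3→0→10 bottleneck 6, total now 20
augment #3: 1→3→5→10 bottleneck 15, total now 35
augment #4: 1→4→7→10 bottleneck 1, total now 36
augment #5: 1→9→5→10 bottleneck 7, total now 43

Maximum flow value: 43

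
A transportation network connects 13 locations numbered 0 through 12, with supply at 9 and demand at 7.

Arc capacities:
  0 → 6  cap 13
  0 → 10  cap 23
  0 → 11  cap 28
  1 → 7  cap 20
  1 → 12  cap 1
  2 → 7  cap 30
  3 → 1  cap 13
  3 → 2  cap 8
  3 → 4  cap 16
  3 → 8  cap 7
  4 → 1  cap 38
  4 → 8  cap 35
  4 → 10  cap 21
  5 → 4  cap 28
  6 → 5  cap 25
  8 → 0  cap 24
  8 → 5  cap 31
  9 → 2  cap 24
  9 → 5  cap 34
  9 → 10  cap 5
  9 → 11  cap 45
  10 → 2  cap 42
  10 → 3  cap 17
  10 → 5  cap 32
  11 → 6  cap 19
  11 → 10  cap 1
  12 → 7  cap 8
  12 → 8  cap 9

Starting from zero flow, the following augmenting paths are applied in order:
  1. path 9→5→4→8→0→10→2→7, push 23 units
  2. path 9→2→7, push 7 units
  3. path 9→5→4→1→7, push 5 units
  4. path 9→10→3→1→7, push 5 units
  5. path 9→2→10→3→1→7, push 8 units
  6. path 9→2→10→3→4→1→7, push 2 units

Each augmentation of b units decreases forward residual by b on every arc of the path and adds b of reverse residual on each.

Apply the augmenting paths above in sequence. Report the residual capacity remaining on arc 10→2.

Residual capacity of (10,2): 29

after path 1 (9→5→4→8→0→10→2→7, push 23): res(10,2)=19
after path 2 (9→2→7, push 7): res(10,2)=19
after path 3 (9→5→4→1→7, push 5): res(10,2)=19
after path 4 (9→10→3→1→7, push 5): res(10,2)=19
after path 5 (9→2→10→3→1→7, push 8): res(10,2)=27
after path 6 (9→2→10→3→4→1→7, push 2): res(10,2)=29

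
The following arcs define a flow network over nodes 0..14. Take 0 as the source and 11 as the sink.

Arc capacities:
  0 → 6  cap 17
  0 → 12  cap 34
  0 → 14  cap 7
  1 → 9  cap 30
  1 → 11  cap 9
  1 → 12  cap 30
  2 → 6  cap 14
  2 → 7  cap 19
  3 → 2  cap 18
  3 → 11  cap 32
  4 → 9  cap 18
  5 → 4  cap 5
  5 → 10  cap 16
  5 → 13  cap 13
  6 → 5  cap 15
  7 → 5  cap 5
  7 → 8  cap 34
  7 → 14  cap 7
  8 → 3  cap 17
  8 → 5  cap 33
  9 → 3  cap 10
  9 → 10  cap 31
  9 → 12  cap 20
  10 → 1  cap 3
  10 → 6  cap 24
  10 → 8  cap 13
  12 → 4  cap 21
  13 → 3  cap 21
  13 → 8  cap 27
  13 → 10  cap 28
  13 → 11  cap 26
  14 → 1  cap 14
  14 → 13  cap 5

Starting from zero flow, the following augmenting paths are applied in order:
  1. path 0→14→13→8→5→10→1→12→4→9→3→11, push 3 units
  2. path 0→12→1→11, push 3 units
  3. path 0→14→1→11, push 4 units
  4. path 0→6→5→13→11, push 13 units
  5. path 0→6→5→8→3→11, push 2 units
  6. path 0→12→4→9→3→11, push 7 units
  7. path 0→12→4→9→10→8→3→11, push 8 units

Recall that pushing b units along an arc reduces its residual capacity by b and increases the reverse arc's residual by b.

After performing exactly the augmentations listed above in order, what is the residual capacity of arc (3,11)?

Residual capacity of (3,11): 12

after path 1 (0→14→13→8→5→10→1→12→4→9→3→11, push 3): res(3,11)=29
after path 2 (0→12→1→11, push 3): res(3,11)=29
after path 3 (0→14→1→11, push 4): res(3,11)=29
after path 4 (0→6→5→13→11, push 13): res(3,11)=29
after path 5 (0→6→5→8→3→11, push 2): res(3,11)=27
after path 6 (0→12→4→9→3→11, push 7): res(3,11)=20
after path 7 (0→12→4→9→10→8→3→11, push 8): res(3,11)=12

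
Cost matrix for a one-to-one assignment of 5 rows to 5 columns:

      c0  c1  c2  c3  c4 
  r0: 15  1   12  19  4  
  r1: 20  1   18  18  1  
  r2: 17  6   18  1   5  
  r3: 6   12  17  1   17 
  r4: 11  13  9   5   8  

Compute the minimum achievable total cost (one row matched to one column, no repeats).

Minimum assignment cost: 18

optimal assignment: row0→col1 (cost 1), row1→col4 (cost 1), row2→col3 (cost 1), row3→col0 (cost 6), row4→col2 (cost 9)
total = 1 + 1 + 1 + 6 + 9 = 18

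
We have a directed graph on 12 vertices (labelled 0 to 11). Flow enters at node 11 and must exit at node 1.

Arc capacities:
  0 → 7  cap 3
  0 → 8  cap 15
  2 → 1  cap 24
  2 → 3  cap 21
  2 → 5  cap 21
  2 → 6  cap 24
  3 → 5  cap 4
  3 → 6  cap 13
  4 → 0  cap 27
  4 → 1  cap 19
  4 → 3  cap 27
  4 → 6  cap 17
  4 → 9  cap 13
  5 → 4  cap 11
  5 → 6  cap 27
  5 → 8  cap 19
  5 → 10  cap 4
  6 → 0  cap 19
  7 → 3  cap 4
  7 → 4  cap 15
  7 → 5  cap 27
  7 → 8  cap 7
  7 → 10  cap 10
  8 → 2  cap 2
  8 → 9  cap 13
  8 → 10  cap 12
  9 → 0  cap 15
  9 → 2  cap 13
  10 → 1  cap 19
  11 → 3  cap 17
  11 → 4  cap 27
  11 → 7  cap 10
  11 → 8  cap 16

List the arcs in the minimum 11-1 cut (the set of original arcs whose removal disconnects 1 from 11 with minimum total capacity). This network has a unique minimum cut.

Min-cut arcs: {(4,1), (8,2), (9,2), (10,1)} (total capacity 53)

augment #1: 11→4→1 push 19
augment #2: 11→7→10→1 push 10
augment #3: 11→8→2→1 push 2
augment #4: 11→8→10→1 push 9
augment #5: 11→4→9→2→1 push 8
augment #6: 11→8→9→2→1 push 5
max flow = 53; residual-reachable set from 11 gives S-side
cut edges (S→T): {(4,1), (8,2), (9,2), (10,1)} total cap 53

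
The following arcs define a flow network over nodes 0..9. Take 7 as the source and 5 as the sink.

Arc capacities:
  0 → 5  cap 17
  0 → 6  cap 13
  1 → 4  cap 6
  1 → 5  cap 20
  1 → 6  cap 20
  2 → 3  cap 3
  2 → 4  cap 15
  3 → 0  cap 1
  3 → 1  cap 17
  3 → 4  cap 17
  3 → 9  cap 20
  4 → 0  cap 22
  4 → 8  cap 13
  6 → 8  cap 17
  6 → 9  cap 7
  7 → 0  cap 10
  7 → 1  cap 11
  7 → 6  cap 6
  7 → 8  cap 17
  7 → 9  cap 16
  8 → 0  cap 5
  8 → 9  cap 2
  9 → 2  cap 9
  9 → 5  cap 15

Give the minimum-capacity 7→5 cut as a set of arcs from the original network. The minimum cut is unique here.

augment #1: 7→0→5 push 10
augment #2: 7→1→5 push 11
augment #3: 7→9→5 push 15
augment #4: 7→8→0→5 push 5
augment #5: 7→9→2→3→0→5 push 1
augment #6: 7→6→9→2→3→1→5 push 2
augment #7: 7→6→9→2→4→0→5 push 1
augment #8: 7→6→9→2→4→0→3→1→5 push 1
max flow = 46; residual-reachable set from 7 gives S-side
cut edges (S→T): {(0,5), (2,3), (7,1), (9,5)} total cap 46

Min-cut arcs: {(0,5), (2,3), (7,1), (9,5)} (total capacity 46)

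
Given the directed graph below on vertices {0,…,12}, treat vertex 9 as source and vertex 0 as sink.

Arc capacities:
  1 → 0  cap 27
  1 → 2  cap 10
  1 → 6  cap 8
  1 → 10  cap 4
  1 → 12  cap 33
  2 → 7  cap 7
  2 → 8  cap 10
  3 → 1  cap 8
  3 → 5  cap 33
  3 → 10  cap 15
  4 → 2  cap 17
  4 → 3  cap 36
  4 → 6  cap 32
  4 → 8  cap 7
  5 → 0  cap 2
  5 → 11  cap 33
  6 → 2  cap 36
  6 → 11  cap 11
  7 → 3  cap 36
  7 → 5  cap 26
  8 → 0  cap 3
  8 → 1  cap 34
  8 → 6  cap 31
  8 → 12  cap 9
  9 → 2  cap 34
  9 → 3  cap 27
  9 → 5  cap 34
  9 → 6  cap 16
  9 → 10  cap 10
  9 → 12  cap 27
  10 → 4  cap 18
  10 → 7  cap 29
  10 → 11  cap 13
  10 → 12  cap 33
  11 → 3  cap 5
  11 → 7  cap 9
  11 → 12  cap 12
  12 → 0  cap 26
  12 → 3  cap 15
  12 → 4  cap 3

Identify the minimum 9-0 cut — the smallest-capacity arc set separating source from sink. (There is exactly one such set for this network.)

Min-cut arcs: {(2,8), (3,1), (4,8), (5,0), (12,0)} (total capacity 53)

augment #1: 9→5→0 push 2
augment #2: 9→12→0 push 26
augment #3: 9→2→8→0 push 3
augment #4: 9→3→1→0 push 8
augment #5: 9→2→8→1→0 push 7
augment #6: 9→10→4→8→1→0 push 7
max flow = 53; residual-reachable set from 9 gives S-side
cut edges (S→T): {(2,8), (3,1), (4,8), (5,0), (12,0)} total cap 53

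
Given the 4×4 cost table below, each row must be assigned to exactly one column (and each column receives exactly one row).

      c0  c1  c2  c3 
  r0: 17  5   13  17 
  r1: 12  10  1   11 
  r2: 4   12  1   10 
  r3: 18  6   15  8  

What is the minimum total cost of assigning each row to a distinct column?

Minimum assignment cost: 18

optimal assignment: row0→col1 (cost 5), row1→col2 (cost 1), row2→col0 (cost 4), row3→col3 (cost 8)
total = 5 + 1 + 4 + 8 = 18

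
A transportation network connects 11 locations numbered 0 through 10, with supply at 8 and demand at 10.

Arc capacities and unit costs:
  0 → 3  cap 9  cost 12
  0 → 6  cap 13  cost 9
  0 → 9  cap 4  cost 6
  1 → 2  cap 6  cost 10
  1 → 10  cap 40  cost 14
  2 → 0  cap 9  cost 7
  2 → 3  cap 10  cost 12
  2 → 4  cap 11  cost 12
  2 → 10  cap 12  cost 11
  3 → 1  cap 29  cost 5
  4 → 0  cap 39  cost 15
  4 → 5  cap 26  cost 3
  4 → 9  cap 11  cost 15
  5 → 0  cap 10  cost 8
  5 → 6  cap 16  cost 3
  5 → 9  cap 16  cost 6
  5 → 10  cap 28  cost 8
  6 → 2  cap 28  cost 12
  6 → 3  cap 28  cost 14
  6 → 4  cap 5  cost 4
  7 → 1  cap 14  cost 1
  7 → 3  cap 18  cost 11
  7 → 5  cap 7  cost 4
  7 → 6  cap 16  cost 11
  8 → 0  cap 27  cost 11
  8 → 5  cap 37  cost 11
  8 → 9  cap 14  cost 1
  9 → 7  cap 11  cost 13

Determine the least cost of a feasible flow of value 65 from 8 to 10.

Minimum cost for 65 units: 1956

shortest-cost path #1: 8→5→10 push 28 @ unit cost 19 (adds 532)
shortest-cost path #2: 8→9→7→1→10 push 11 @ unit cost 29 (adds 319)
shortest-cost path #3: 8→5→6→2→10 push 9 @ unit cost 37 (adds 333)
shortest-cost path #4: 8→0→3→1→10 push 9 @ unit cost 42 (adds 378)
shortest-cost path #5: 8→0→6→2→10 push 3 @ unit cost 43 (adds 129)
shortest-cost path #6: 8→0→6→3→1→10 push 5 @ unit cost 53 (adds 265)
total cost = 1956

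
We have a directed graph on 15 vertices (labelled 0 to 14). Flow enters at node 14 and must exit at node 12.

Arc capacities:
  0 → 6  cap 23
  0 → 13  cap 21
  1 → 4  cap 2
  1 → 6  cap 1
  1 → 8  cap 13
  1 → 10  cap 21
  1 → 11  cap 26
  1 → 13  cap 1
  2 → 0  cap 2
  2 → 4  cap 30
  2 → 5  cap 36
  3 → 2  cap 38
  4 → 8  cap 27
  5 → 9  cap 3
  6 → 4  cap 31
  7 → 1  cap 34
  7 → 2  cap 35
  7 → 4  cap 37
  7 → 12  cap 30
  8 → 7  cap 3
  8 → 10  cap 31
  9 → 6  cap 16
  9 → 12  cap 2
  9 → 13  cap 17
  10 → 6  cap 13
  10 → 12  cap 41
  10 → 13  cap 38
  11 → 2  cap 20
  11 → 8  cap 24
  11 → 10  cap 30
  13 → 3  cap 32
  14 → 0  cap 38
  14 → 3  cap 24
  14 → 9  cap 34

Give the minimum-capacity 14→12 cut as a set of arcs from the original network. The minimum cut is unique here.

Min-cut arcs: {(4,8), (9,12)} (total capacity 29)

augment #1: 14→9→12 push 2
augment #2: 14→0→6→4→8→7→12 push 3
augment #3: 14→0→6→4→8→10→12 push 20
augment #4: 14→3→2→4→8→10→12 push 4
max flow = 29; residual-reachable set from 14 gives S-side
cut edges (S→T): {(4,8), (9,12)} total cap 29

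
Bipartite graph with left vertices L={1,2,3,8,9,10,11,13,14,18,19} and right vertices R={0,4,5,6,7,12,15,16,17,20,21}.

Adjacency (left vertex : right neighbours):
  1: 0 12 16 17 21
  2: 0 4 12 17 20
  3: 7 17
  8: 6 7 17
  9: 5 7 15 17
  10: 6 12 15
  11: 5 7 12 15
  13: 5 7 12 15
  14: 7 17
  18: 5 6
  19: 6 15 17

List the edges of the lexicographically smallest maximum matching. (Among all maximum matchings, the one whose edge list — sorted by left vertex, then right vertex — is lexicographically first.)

Lex-smallest maximum matching: {(1,0), (2,4), (3,7), (8,6), (9,5), (10,12), (11,15), (14,17)}

|M| = 8 (so the lex-smallest maximum matching has 8 edges)
process left vertices in ascending order; for each, take the smallest-labelled available neighbour that still permits 8 edges overall, or leave it unmatched if none does
lex-smallest matching: {1-0, 2-4, 3-7, 8-6, 9-5, 10-12, 11-15, 14-17}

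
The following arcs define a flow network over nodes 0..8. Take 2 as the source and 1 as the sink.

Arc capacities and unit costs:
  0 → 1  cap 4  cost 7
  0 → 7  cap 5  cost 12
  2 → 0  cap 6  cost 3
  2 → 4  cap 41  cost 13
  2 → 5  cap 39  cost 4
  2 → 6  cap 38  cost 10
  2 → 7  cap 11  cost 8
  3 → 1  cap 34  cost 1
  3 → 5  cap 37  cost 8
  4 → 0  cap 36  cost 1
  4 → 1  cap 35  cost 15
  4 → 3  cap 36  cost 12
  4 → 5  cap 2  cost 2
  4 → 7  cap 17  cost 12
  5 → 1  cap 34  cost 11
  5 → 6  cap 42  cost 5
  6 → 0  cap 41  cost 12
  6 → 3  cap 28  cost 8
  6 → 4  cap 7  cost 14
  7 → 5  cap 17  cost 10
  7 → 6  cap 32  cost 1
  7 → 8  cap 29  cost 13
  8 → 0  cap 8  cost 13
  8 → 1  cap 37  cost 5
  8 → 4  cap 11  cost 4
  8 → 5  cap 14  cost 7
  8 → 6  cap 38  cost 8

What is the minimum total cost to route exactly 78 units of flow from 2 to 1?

Minimum cost for 78 units: 1384

shortest-cost path #1: 2→0→1 push 4 @ unit cost 10 (adds 40)
shortest-cost path #2: 2→5→1 push 34 @ unit cost 15 (adds 510)
shortest-cost path #3: 2→5→6→3→1 push 5 @ unit cost 18 (adds 90)
shortest-cost path #4: 2→7→6→3→1 push 11 @ unit cost 18 (adds 198)
shortest-cost path #5: 2→6→3→1 push 12 @ unit cost 19 (adds 228)
shortest-cost path #6: 2→4→3→1 push 6 @ unit cost 26 (adds 156)
shortest-cost path #7: 2→6→7→8→1 push 6 @ unit cost 27 (adds 162)
total cost = 1384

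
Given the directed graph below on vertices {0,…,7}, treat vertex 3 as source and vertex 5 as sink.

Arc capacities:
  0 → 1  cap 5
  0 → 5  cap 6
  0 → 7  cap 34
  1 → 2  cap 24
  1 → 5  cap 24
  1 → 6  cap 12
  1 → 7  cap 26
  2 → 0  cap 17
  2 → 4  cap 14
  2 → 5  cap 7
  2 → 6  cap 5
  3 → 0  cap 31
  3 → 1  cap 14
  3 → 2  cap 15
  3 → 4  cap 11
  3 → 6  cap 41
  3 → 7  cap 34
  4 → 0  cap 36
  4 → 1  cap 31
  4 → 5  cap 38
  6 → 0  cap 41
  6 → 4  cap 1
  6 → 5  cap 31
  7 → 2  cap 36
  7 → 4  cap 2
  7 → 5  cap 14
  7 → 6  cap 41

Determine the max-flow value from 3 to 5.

augment #1: 3→0→5 bottleneck 6, total now 6
augment #2: 3→1→5 bottleneck 14, total now 20
augment #3: 3→2→5 bottleneck 7, total now 27
augment #4: 3→4→5 bottleneck 11, total now 38
augment #5: 3→6→5 bottleneck 31, total now 69
augment #6: 3→7→5 bottleneck 14, total now 83
augment #7: 3→0→1→5 bottleneck 5, total now 88
augment #8: 3→2→4→5 bottleneck 8, total now 96
augment #9: 3→6→4→5 bottleneck 1, total now 97
augment #10: 3→7→4→5 bottleneck 2, total now 99
augment #11: 3→7→2→4→5 bottleneck 6, total now 105

Maximum flow value: 105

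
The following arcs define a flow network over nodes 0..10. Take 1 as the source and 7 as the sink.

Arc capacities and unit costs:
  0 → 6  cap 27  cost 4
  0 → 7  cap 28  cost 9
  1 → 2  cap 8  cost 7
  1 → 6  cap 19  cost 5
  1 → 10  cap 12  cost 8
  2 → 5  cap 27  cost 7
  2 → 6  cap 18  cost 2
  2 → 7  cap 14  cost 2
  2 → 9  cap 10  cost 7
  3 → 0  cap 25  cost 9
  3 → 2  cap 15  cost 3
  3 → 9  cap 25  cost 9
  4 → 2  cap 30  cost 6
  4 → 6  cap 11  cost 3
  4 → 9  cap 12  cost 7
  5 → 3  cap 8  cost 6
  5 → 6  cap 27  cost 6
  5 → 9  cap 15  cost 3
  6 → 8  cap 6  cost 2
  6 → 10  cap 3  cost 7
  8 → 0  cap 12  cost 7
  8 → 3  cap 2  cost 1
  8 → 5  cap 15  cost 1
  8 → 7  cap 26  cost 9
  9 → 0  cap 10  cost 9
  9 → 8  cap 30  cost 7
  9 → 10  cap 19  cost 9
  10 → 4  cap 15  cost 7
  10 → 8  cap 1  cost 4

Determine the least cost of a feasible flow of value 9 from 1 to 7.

shortest-cost path #1: 1→2→7 push 8 @ unit cost 9 (adds 72)
shortest-cost path #2: 1→6→8→3→2→7 push 1 @ unit cost 13 (adds 13)
total cost = 85

Minimum cost for 9 units: 85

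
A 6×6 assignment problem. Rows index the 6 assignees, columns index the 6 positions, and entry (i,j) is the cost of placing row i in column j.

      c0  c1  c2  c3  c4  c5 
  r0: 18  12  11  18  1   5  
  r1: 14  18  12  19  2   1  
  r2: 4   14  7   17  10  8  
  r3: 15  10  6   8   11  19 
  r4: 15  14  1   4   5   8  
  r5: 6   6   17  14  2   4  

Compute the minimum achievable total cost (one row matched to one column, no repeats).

optimal assignment: row0→col4 (cost 1), row1→col5 (cost 1), row2→col0 (cost 4), row3→col3 (cost 8), row4→col2 (cost 1), row5→col1 (cost 6)
total = 1 + 1 + 4 + 8 + 1 + 6 = 21

Minimum assignment cost: 21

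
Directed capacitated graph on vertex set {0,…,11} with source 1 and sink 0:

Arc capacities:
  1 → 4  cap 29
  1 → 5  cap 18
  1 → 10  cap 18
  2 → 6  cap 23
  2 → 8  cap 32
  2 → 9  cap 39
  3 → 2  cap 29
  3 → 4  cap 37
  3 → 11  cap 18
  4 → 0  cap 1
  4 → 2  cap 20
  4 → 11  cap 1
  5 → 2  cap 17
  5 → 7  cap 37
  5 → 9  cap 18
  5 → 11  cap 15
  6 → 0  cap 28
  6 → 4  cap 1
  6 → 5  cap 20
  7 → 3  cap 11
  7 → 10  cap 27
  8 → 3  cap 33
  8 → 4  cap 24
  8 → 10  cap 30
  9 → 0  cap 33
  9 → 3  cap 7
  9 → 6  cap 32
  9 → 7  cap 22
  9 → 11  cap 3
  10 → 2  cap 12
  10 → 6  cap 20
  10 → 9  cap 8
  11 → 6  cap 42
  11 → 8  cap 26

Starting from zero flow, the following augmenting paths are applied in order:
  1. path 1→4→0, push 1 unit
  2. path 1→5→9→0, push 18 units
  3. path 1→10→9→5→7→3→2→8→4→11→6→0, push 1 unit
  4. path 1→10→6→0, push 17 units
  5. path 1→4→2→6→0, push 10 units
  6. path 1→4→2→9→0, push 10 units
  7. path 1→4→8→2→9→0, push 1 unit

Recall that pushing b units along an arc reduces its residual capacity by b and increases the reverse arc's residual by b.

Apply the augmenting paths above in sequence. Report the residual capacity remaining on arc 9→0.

Residual capacity of (9,0): 4

after path 1 (1→4→0, push 1): res(9,0)=33
after path 2 (1→5→9→0, push 18): res(9,0)=15
after path 3 (1→10→9→5→7→3→2→8→4→11→6→0, push 1): res(9,0)=15
after path 4 (1→10→6→0, push 17): res(9,0)=15
after path 5 (1→4→2→6→0, push 10): res(9,0)=15
after path 6 (1→4→2→9→0, push 10): res(9,0)=5
after path 7 (1→4→8→2→9→0, push 1): res(9,0)=4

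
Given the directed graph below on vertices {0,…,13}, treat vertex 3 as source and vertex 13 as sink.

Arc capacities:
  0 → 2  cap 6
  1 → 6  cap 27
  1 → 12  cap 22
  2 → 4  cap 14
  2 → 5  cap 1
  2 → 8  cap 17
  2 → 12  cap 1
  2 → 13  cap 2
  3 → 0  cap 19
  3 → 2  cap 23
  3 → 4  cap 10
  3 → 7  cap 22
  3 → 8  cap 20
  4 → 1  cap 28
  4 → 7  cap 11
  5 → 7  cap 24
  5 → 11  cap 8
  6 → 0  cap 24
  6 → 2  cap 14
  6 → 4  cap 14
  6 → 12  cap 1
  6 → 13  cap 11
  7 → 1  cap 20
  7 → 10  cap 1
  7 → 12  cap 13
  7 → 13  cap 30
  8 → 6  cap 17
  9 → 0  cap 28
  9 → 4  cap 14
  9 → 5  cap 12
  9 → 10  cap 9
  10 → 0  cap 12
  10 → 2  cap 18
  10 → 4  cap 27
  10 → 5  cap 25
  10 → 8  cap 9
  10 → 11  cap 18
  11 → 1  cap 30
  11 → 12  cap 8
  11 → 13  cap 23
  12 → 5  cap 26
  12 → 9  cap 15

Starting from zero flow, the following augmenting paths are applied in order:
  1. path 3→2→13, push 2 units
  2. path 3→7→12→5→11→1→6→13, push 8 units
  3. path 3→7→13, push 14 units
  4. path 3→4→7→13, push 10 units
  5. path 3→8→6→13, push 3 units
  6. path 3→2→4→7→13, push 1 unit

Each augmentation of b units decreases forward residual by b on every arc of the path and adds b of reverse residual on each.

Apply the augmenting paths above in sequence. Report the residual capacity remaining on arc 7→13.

after path 1 (3→2→13, push 2): res(7,13)=30
after path 2 (3→7→12→5→11→1→6→13, push 8): res(7,13)=30
after path 3 (3→7→13, push 14): res(7,13)=16
after path 4 (3→4→7→13, push 10): res(7,13)=6
after path 5 (3→8→6→13, push 3): res(7,13)=6
after path 6 (3→2→4→7→13, push 1): res(7,13)=5

Residual capacity of (7,13): 5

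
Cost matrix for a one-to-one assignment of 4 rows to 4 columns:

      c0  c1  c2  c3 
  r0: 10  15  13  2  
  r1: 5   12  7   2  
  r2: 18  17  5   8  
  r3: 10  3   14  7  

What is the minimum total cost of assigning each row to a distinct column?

optimal assignment: row0→col3 (cost 2), row1→col0 (cost 5), row2→col2 (cost 5), row3→col1 (cost 3)
total = 2 + 5 + 5 + 3 = 15

Minimum assignment cost: 15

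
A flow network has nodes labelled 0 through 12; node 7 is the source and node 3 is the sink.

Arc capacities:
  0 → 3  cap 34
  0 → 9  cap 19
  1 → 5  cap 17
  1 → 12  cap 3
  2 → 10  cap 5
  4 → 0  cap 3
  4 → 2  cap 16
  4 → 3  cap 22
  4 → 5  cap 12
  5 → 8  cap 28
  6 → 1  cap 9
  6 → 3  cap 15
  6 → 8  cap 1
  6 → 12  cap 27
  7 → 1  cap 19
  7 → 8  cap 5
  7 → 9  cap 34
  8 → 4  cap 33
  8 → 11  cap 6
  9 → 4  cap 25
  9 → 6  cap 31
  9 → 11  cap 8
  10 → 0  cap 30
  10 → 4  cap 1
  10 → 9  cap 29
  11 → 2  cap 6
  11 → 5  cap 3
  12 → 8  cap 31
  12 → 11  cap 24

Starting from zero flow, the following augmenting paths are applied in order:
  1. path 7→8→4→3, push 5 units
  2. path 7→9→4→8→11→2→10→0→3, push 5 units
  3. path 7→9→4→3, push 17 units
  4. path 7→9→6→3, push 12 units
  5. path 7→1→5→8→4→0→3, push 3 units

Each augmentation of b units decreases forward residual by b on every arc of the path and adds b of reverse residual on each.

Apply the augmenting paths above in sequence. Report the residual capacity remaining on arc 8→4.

after path 1 (7→8→4→3, push 5): res(8,4)=28
after path 2 (7→9→4→8→11→2→10→0→3, push 5): res(8,4)=33
after path 3 (7→9→4→3, push 17): res(8,4)=33
after path 4 (7→9→6→3, push 12): res(8,4)=33
after path 5 (7→1→5→8→4→0→3, push 3): res(8,4)=30

Residual capacity of (8,4): 30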